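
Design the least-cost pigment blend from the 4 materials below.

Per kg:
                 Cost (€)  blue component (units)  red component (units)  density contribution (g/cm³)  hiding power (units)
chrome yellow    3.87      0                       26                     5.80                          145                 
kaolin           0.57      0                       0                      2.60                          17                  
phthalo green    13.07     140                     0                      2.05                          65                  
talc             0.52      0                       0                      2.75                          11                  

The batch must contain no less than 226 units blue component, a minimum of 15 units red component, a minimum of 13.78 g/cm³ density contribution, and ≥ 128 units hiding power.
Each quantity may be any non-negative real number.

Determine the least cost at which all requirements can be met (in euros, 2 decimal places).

Let x1 = kg of chrome yellow, x2 = kg of kaolin, x3 = kg of phthalo green, x4 = kg of talc.
min 3.87x1 + 0.57x2 + 13.07x3 + 0.52x4 s.t.:
  140x3 ≥ 226   (blue component)
  26x1 ≥ 15   (red component)
  5.8x1 + 2.6x2 + 2.05x3 + 2.75x4 ≥ 13.78   (density contribution)
  145x1 + 17x2 + 65x3 + 11x4 ≥ 128   (hiding power)
  x1, x2, x3, x4 ≥ 0.
At the optimum only chrome yellow, phthalo green, talc are positive (kaolin = 0). Binding constraints: blue component, red component, density contribution.
That vertex is x1 = 0.57692, x3 = 1.6143, x4 = 2.5907.
Total cost: 3.87·0.57692 + 13.07·1.6143 + 0.52·2.5907 = 24.6787.

€24.68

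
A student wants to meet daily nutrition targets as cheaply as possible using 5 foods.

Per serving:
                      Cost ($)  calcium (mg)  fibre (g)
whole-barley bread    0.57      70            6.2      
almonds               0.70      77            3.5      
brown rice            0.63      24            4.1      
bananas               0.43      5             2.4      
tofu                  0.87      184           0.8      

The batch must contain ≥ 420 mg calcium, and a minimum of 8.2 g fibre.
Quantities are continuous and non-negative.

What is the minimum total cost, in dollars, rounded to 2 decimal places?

$2.24

Treat it as an LP. Let x1 = servings of whole-barley bread, x2 = servings of almonds, x3 = servings of brown rice, x4 = servings of bananas, x5 = servings of tofu.
min 0.57x1 + 0.7x2 + 0.63x3 + 0.43x4 + 0.87x5 s.t.:
  70x1 + 77x2 + 24x3 + 5x4 + 184x5 ≥ 420   (calcium)
  6.2x1 + 3.5x2 + 4.1x3 + 2.4x4 + 0.8x5 ≥ 8.2   (fibre)
  x1, x2, x3, x4, x5 ≥ 0.
The optimal basis is {whole-barley bread, tofu}; almonds, brown rice, bananas drop out. The calcium and fibre requirements are met with equality.
Solving gives x1 = 1.081, x5 = 1.871.
Cost = 0.57·1.081 + 0.87·1.871 = 2.2439.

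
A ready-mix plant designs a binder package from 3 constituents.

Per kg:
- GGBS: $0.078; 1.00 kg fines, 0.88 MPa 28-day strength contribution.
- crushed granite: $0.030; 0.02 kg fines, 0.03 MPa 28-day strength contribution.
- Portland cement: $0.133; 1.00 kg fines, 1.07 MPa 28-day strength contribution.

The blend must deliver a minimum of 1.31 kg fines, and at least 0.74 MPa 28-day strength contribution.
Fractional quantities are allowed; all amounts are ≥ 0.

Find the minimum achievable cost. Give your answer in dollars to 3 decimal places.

This is a linear program. Let x1 = kg of GGBS, x2 = kg of crushed granite, x3 = kg of Portland cement.
min 0.078x1 + 0.03x2 + 0.133x3 s.t.:
  1x1 + 0.02x2 + 1x3 ≥ 1.31   (fines)
  0.88x1 + 0.03x2 + 1.07x3 ≥ 0.74   (28-day strength contribution)
  x1, x2, x3 ≥ 0.
At the optimum only GGBS is positive (crushed granite, Portland cement = 0). The fines requirement is met with equality.
So GGBS = 1.31 kg.
Hence cost = 0.078·1.31 = $0.10218.

$0.102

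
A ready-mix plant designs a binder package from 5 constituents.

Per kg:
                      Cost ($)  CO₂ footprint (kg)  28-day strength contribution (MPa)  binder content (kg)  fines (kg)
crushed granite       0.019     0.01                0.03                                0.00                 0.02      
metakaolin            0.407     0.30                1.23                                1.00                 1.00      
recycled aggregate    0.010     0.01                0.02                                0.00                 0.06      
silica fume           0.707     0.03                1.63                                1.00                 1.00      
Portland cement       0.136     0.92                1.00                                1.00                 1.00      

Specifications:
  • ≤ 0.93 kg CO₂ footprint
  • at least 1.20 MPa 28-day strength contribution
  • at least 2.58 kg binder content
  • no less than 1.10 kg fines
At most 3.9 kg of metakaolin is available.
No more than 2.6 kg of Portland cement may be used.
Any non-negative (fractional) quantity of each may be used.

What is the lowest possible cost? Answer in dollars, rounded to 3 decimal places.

Let x1 = kg of crushed granite, x2 = kg of metakaolin, x3 = kg of recycled aggregate, x4 = kg of silica fume, x5 = kg of Portland cement.
Minimize 0.019x1 + 0.407x2 + 0.01x3 + 0.707x4 + 0.136x5 s.t.:
  0.01x1 + 0.3x2 + 0.01x3 + 0.03x4 + 0.92x5 ≤ 0.93   (CO₂ footprint)
  0.03x1 + 1.23x2 + 0.02x3 + 1.63x4 + 1x5 ≥ 1.2   (28-day strength contribution)
  1x2 + 1x4 + 1x5 ≥ 2.58   (binder content)
  0.02x1 + 1x2 + 0.06x3 + 1x4 + 1x5 ≥ 1.1   (fines)
  x2 ≤ 3.9
  x5 ≤ 2.6
  x1, x2, x3, x4, x5 ≥ 0.
The cheapest feasible vertex uses only metakaolin, Portland cement; crushed granite, recycled aggregate, silica fume are not used. There the CO₂ footprint and binder content constraints are tight.
Optimal quantities: metakaolin = 2.328 kg, Portland cement = 0.2516 kg.
Total cost: 0.407·2.328 + 0.136·0.2516 = 0.98171.

$0.982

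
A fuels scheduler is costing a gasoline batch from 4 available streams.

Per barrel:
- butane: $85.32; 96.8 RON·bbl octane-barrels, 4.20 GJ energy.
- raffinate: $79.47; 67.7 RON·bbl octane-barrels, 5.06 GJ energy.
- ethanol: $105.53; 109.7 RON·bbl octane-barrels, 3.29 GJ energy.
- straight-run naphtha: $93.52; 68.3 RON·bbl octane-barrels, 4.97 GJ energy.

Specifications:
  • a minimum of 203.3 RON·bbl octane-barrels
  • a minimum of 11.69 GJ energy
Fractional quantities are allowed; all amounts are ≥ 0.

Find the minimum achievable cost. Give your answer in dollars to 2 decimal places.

Let x1 = barrels of butane, x2 = barrels of raffinate, x3 = barrels of ethanol, x4 = barrels of straight-run naphtha.
min 85.32x1 + 79.47x2 + 105.53x3 + 93.52x4 subject to:
  96.8x1 + 67.7x2 + 109.7x3 + 68.3x4 ≥ 203.3   (octane-barrels)
  4.2x1 + 5.06x2 + 3.29x3 + 4.97x4 ≥ 11.69   (energy)
  x1, x2, x3, x4 ≥ 0.
The cheapest feasible vertex uses only butane, raffinate; ethanol, straight-run naphtha are not used. There the octane-barrels and energy constraints are tight.
That vertex is x1 = 1.15485, x2 = 1.3517.
Total cost: 85.32·1.15485 + 79.47·1.3517 = 205.9514.

$205.95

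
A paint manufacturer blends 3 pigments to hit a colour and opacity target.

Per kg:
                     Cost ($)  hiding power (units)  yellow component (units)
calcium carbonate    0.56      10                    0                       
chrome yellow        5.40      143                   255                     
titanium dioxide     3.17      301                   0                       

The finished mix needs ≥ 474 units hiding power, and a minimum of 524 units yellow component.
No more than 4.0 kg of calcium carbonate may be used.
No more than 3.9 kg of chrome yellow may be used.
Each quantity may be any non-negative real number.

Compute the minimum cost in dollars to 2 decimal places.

$12.99

Let x1 = kg of calcium carbonate, x2 = kg of chrome yellow, x3 = kg of titanium dioxide.
min 0.56x1 + 5.4x2 + 3.17x3 s.t.:
  10x1 + 143x2 + 301x3 ≥ 474   (hiding power)
  255x2 ≥ 524   (yellow component)
  x1 ≤ 4
  x2 ≤ 3.9
  x1, x2, x3 ≥ 0.
At the optimum only chrome yellow, titanium dioxide are positive (calcium carbonate = 0). Binding constraints: hiding power and yellow component.
Optimal quantities: chrome yellow = 2.055 kg, titanium dioxide = 0.5985 kg.
Total cost: 5.4·2.055 + 3.17·0.5985 = 12.9942.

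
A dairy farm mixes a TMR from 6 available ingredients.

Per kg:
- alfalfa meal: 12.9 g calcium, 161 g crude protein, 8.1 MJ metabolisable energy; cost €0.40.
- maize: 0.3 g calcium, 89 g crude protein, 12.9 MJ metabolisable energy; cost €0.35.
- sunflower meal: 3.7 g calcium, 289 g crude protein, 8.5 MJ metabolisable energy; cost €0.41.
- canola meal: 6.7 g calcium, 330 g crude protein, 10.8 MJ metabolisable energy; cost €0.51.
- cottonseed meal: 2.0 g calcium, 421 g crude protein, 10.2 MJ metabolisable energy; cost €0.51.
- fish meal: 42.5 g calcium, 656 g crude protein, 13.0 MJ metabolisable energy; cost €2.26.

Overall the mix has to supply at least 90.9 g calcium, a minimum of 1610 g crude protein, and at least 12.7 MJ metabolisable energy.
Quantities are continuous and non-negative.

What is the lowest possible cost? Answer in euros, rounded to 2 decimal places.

Let x1 = kg of alfalfa meal, x2 = kg of maize, x3 = kg of sunflower meal, x4 = kg of canola meal, x5 = kg of cottonseed meal, x6 = kg of fish meal.
Minimize 0.4x1 + 0.35x2 + 0.41x3 + 0.51x4 + 0.51x5 + 2.26x6 subject to:
  12.9x1 + 0.3x2 + 3.7x3 + 6.7x4 + 2x5 + 42.5x6 ≥ 90.9   (calcium)
  161x1 + 89x2 + 289x3 + 330x4 + 421x5 + 656x6 ≥ 1610   (crude protein)
  8.1x1 + 12.9x2 + 8.5x3 + 10.8x4 + 10.2x5 + 13x6 ≥ 12.7   (metabolisable energy)
  x1, x2, x3, x4, x5, x6 ≥ 0.
The optimal basis is {alfalfa meal, cottonseed meal}; maize, sunflower meal, canola meal, fish meal drop out. Binding constraints: calcium and crude protein.
Optimal quantities: alfalfa meal = 6.86 kg, cottonseed meal = 1.201 kg.
Hence cost = 0.4·6.86 + 0.51·1.201 = €3.3565.

€3.36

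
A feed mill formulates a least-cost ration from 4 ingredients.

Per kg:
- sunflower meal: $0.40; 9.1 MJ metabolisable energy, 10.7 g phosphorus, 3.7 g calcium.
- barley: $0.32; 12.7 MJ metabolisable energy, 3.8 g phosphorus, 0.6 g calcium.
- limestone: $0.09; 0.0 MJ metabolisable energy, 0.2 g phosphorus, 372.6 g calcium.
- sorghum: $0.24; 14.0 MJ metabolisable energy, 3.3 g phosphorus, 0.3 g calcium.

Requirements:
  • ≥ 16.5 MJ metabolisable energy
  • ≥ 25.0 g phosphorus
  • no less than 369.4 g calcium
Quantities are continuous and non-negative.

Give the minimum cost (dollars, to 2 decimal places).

Let x1 = kg of sunflower meal, x2 = kg of barley, x3 = kg of limestone, x4 = kg of sorghum.
Minimise 0.4x1 + 0.32x2 + 0.09x3 + 0.24x4 s.t.:
  9.1x1 + 12.7x2 + 14x4 ≥ 16.5   (metabolisable energy)
  10.7x1 + 3.8x2 + 0.2x3 + 3.3x4 ≥ 25   (phosphorus)
  3.7x1 + 0.6x2 + 372.6x3 + 0.3x4 ≥ 369.4   (calcium)
  x1, x2, x3, x4 ≥ 0.
At the optimum only sunflower meal, limestone are positive (barley, sorghum = 0). There the phosphorus and calcium constraints are tight.
Solving gives x1 = 2.318, x3 = 0.9684.
Hence cost = 0.4·2.318 + 0.09·0.9684 = $1.0144.

$1.01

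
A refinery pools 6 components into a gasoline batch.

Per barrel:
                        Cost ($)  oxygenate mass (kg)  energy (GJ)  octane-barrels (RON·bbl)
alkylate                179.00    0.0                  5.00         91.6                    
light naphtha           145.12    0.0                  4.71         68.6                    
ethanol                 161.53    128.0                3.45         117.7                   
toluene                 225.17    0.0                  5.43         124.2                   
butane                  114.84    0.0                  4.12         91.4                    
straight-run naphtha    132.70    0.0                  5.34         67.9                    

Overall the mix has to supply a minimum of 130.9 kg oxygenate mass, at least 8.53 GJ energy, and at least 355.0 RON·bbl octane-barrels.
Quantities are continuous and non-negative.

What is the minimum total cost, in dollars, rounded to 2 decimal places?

$460.00

Let x1 = barrels of alkylate, x2 = barrels of light naphtha, x3 = barrels of ethanol, x4 = barrels of toluene, x5 = barrels of butane, x6 = barrels of straight-run naphtha.
min 179x1 + 145.12x2 + 161.53x3 + 225.17x4 + 114.84x5 + 132.7x6 with:
  128x3 ≥ 130.9   (oxygenate mass)
  5x1 + 4.71x2 + 3.45x3 + 5.43x4 + 4.12x5 + 5.34x6 ≥ 8.53   (energy)
  91.6x1 + 68.6x2 + 117.7x3 + 124.2x4 + 91.4x5 + 67.9x6 ≥ 355   (octane-barrels)
  x1, x2, x3, x4, x5, x6 ≥ 0.
The minimum-cost mix takes nothing from alkylate, light naphtha, toluene, straight-run naphtha — only ethanol, butane. The oxygenate mass and octane-barrels requirements are met with equality.
So ethanol = 1.0227 barrels, butane = 2.5671 barrels.
Cost = 161.53·1.0227 + 114.84·2.5671 = 460.0025.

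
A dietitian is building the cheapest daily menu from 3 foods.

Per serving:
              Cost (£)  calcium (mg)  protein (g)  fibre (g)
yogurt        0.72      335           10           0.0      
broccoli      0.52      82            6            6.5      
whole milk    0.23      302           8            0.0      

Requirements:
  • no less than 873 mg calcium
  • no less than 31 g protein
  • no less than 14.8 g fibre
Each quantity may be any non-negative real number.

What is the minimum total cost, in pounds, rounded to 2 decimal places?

Let x1 = servings of yogurt, x2 = servings of broccoli, x3 = servings of whole milk.
min 0.72x1 + 0.52x2 + 0.23x3 subject to:
  335x1 + 82x2 + 302x3 ≥ 873   (calcium)
  10x1 + 6x2 + 8x3 ≥ 31   (protein)
  6.5x2 ≥ 14.8   (fibre)
  x1, x2, x3 ≥ 0.
The cheapest feasible vertex uses only broccoli, whole milk; yogurt is not used. Binding constraints: calcium and fibre.
That vertex is x2 = 2.277, x3 = 2.272.
Total cost: 0.52·2.277 + 0.23·2.272 = 1.7066.

£1.71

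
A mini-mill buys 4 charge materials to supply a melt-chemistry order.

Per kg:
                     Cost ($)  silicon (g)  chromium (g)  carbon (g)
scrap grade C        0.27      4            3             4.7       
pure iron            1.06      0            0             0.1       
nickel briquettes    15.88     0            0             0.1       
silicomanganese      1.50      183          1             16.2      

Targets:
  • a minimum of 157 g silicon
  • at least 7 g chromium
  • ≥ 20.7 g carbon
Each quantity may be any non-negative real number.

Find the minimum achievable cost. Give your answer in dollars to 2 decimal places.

Let x1 = kg of scrap grade C, x2 = kg of pure iron, x3 = kg of nickel briquettes, x4 = kg of silicomanganese.
Minimize 0.27x1 + 1.06x2 + 15.88x3 + 1.5x4 with:
  4x1 + 183x4 ≥ 157   (silicon)
  3x1 + 1x4 ≥ 7   (chromium)
  4.7x1 + 0.1x2 + 0.1x3 + 16.2x4 ≥ 20.7   (carbon)
  x1, x2, x3, x4 ≥ 0.
The cheapest feasible vertex uses only scrap grade C, silicomanganese; pure iron, nickel briquettes are not used. The silicon and chromium requirements are met with equality.
Optimal quantities: scrap grade C = 2.062 kg, silicomanganese = 0.8128 kg.
Hence cost = 0.27·2.062 + 1.5·0.8128 = $1.7759.

$1.78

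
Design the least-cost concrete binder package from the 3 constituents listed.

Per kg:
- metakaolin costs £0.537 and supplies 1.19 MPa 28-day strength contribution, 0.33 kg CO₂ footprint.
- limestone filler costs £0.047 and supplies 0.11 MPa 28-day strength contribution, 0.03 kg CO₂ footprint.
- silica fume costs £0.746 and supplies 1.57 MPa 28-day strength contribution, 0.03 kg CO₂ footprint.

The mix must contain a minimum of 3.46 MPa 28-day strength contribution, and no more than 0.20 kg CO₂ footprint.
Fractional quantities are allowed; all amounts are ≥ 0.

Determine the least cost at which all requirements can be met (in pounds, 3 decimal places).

£1.619

This is a linear program. Let x1 = kg of metakaolin, x2 = kg of limestone filler, x3 = kg of silica fume.
Minimise 0.537x1 + 0.047x2 + 0.746x3 with:
  1.19x1 + 0.11x2 + 1.57x3 ≥ 3.46   (28-day strength contribution)
  0.33x1 + 0.03x2 + 0.03x3 ≤ 0.2   (CO₂ footprint)
  x1, x2, x3 ≥ 0.
The optimal basis is {limestone filler, silica fume}; metakaolin drops out. Binding constraints: 28-day strength contribution and CO₂ footprint.
That vertex is x2 = 4.799, x3 = 1.868.
Total cost: 0.047·4.799 + 0.746·1.868 = 1.61908.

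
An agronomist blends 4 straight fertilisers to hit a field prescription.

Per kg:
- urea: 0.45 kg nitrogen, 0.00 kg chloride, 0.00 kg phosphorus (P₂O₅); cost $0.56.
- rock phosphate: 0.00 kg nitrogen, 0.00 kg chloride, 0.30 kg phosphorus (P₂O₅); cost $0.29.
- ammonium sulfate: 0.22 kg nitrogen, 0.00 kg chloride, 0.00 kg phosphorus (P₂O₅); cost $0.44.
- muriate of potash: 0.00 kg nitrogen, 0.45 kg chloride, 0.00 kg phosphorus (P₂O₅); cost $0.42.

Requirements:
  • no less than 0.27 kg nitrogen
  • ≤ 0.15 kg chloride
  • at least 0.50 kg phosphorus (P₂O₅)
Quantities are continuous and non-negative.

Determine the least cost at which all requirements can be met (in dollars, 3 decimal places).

Set it up as a linear program. Let x1 = kg of urea, x2 = kg of rock phosphate, x3 = kg of ammonium sulfate, x4 = kg of muriate of potash.
Minimise 0.56x1 + 0.29x2 + 0.44x3 + 0.42x4 with:
  0.45x1 + 0.22x3 ≥ 0.27   (nitrogen)
  0.45x4 ≤ 0.15   (chloride)
  0.3x2 ≥ 0.5   (phosphorus (P₂O₅))
  x1, x2, x3, x4 ≥ 0.
The cheapest feasible vertex uses only urea, rock phosphate; ammonium sulfate, muriate of potash are not used. Binding constraints: nitrogen and phosphorus (P₂O₅).
That vertex is x1 = 0.6, x2 = 1.667.
Total cost: 0.56·0.6 + 0.29·1.667 = 0.81943.

$0.819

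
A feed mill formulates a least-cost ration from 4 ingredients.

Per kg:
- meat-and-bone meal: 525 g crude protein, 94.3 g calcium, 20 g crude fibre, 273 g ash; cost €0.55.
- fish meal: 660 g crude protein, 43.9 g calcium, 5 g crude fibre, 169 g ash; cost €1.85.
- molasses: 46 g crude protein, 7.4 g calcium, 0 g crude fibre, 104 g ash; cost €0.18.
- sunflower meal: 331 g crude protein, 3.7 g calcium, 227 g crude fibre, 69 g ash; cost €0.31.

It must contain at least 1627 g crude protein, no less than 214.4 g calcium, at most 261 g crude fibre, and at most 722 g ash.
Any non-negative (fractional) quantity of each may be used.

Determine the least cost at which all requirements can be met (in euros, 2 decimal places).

€1.85

Let x1 = kg of meat-and-bone meal, x2 = kg of fish meal, x3 = kg of molasses, x4 = kg of sunflower meal.
Minimise 0.55x1 + 1.85x2 + 0.18x3 + 0.31x4 with:
  525x1 + 660x2 + 46x3 + 331x4 ≥ 1627   (crude protein)
  94.3x1 + 43.9x2 + 7.4x3 + 3.7x4 ≥ 214.4   (calcium)
  20x1 + 5x2 + 227x4 ≤ 261   (crude fibre)
  273x1 + 169x2 + 104x3 + 69x4 ≤ 722   (ash)
  x1, x2, x3, x4 ≥ 0.
At the optimum only meat-and-bone meal, fish meal, sunflower meal are positive (molasses = 0). Binding constraints: crude protein, crude fibre, ash.
Solving gives x1 = 2.311, x2 = 0.154, x4 = 0.9428.
Objective = 0.55·2.311 + 1.85·0.154 + 0.31·0.9428 = 1.8482.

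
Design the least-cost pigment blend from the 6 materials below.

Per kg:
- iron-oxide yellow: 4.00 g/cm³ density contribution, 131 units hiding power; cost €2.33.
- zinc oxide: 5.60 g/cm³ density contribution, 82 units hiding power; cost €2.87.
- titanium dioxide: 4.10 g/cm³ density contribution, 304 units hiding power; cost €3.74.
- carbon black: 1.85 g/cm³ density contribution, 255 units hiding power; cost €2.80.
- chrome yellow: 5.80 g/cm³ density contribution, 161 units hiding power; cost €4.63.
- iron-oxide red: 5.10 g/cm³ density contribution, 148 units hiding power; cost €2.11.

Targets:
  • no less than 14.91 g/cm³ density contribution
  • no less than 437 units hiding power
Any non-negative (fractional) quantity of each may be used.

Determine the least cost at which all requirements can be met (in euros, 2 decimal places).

€6.21

This is a linear program. Let x1 = kg of iron-oxide yellow, x2 = kg of zinc oxide, x3 = kg of titanium dioxide, x4 = kg of carbon black, x5 = kg of chrome yellow, x6 = kg of iron-oxide red.
Minimize 2.33x1 + 2.87x2 + 3.74x3 + 2.8x4 + 4.63x5 + 2.11x6 subject to:
  4x1 + 5.6x2 + 4.1x3 + 1.85x4 + 5.8x5 + 5.1x6 ≥ 14.91   (density contribution)
  131x1 + 82x2 + 304x3 + 255x4 + 161x5 + 148x6 ≥ 437   (hiding power)
  x1, x2, x3, x4, x5, x6 ≥ 0.
The optimal basis is {carbon black, iron-oxide red}; iron-oxide yellow, zinc oxide, titanium dioxide, chrome yellow drop out. Binding constraints: density contribution and hiding power.
So carbon black = 0.02145 kg, iron-oxide red = 2.916 kg.
Cost = 2.8·0.02145 + 2.11·2.916 = 6.2128.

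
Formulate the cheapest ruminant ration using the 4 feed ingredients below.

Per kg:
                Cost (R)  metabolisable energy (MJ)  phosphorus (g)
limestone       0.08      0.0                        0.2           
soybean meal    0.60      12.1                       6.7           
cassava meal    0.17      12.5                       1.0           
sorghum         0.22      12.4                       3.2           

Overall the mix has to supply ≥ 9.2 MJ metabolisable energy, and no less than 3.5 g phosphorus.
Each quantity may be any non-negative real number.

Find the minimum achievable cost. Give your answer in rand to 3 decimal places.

R0.241

Set it up as a linear program. Let x1 = kg of limestone, x2 = kg of soybean meal, x3 = kg of cassava meal, x4 = kg of sorghum.
min 0.08x1 + 0.6x2 + 0.17x3 + 0.22x4 s.t.:
  12.1x2 + 12.5x3 + 12.4x4 ≥ 9.2   (metabolisable energy)
  0.2x1 + 6.7x2 + 1x3 + 3.2x4 ≥ 3.5   (phosphorus)
  x1, x2, x3, x4 ≥ 0.
The optimal basis is {sorghum}; limestone, soybean meal, cassava meal drop out. Binding constraint: phosphorus.
Optimal quantities: sorghum = 1.094 kg.
Cost = 0.22·1.094 = 0.24068.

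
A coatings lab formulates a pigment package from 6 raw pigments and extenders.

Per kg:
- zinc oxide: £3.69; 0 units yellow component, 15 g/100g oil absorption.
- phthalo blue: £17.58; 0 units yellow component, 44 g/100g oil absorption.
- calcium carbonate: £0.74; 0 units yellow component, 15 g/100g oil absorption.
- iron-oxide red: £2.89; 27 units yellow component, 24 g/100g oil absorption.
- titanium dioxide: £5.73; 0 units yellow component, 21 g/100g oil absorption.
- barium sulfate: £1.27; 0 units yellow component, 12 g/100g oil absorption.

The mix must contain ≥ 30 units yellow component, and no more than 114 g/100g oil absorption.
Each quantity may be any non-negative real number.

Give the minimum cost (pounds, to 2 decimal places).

Let x1 = kg of zinc oxide, x2 = kg of phthalo blue, x3 = kg of calcium carbonate, x4 = kg of iron-oxide red, x5 = kg of titanium dioxide, x6 = kg of barium sulfate.
min 3.69x1 + 17.58x2 + 0.74x3 + 2.89x4 + 5.73x5 + 1.27x6 with:
  27x4 ≥ 30   (yellow component)
  15x1 + 44x2 + 15x3 + 24x4 + 21x5 + 12x6 ≤ 114   (oil absorption)
  x1, x2, x3, x4, x5, x6 ≥ 0.
At the optimum only iron-oxide red is positive (zinc oxide, phthalo blue, calcium carbonate, titanium dioxide, barium sulfate = 0). There the yellow component constraint is tight.
That vertex is x4 = 1.111.
Hence cost = 2.89·1.111 = £3.2108.

£3.21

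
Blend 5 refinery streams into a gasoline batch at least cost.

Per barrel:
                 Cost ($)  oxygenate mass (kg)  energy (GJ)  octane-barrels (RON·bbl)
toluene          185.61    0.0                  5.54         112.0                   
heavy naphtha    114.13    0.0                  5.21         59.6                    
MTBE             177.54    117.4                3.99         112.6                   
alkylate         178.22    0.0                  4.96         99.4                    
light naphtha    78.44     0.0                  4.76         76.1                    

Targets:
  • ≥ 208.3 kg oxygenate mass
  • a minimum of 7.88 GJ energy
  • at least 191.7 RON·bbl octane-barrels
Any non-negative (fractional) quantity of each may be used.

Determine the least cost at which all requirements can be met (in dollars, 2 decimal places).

$328.20

Let x1 = barrels of toluene, x2 = barrels of heavy naphtha, x3 = barrels of MTBE, x4 = barrels of alkylate, x5 = barrels of light naphtha.
Minimize 185.61x1 + 114.13x2 + 177.54x3 + 178.22x4 + 78.44x5 subject to:
  117.4x3 ≥ 208.3   (oxygenate mass)
  5.54x1 + 5.21x2 + 3.99x3 + 4.96x4 + 4.76x5 ≥ 7.88   (energy)
  112x1 + 59.6x2 + 112.6x3 + 99.4x4 + 76.1x5 ≥ 191.7   (octane-barrels)
  x1, x2, x3, x4, x5 ≥ 0.
At the optimum only MTBE, light naphtha are positive (toluene, heavy naphtha, alkylate = 0). There the oxygenate mass and energy constraints are tight.
So MTBE = 1.7743 barrels, light naphtha = 0.1682 barrels.
Objective = 177.54·1.7743 + 78.44·0.1682 = 328.2028.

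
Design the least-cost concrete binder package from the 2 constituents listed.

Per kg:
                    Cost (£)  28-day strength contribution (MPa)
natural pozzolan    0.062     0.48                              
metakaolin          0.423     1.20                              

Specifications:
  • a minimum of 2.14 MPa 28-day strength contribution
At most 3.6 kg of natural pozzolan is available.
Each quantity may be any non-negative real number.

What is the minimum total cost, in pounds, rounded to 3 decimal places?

Let x1 = kg of natural pozzolan, x2 = kg of metakaolin.
min 0.062x1 + 0.423x2 s.t.:
  0.48x1 + 1.2x2 ≥ 2.14   (28-day strength contribution)
  x1 ≤ 3.6
  x1, x2 ≥ 0.
Both inputs are positive at the optimum. There the 28-day strength contribution and the natural pozzolan cap constraints are tight.
Solving gives x1 = 3.6, x2 = 0.3433.
Objective = 0.062·3.6 + 0.423·0.3433 = 0.36842.

£0.368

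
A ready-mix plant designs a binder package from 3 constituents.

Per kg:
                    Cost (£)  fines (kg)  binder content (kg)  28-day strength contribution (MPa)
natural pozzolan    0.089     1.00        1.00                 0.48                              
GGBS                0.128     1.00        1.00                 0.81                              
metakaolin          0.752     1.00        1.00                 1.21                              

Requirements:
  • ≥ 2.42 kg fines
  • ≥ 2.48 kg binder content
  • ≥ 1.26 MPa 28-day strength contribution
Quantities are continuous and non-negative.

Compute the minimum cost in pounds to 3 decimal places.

£0.229

Let x1 = kg of natural pozzolan, x2 = kg of GGBS, x3 = kg of metakaolin.
min 0.089x1 + 0.128x2 + 0.752x3 with:
  1x1 + 1x2 + 1x3 ≥ 2.42   (fines)
  1x1 + 1x2 + 1x3 ≥ 2.48   (binder content)
  0.48x1 + 0.81x2 + 1.21x3 ≥ 1.26   (28-day strength contribution)
  x1, x2, x3 ≥ 0.
The optimal basis is {natural pozzolan, GGBS}; metakaolin drops out. Binding constraints: binder content and 28-day strength contribution.
Solving gives x1 = 2.269, x2 = 0.2109.
Cost = 0.089·2.269 + 0.128·0.2109 = 0.22894.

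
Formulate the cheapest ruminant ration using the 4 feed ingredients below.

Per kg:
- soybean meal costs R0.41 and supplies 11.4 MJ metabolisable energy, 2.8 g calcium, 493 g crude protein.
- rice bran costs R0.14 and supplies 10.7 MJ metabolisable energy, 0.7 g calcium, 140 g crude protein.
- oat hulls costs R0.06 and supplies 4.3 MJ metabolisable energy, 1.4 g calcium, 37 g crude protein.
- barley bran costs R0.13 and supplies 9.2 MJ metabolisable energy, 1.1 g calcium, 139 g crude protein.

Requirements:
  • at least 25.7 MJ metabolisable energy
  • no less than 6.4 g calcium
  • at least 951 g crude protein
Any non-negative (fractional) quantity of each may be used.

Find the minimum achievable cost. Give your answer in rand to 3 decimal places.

Set it up as a linear program. Let x1 = kg of soybean meal, x2 = kg of rice bran, x3 = kg of oat hulls, x4 = kg of barley bran.
Minimize 0.41x1 + 0.14x2 + 0.06x3 + 0.13x4 s.t.:
  11.4x1 + 10.7x2 + 4.3x3 + 9.2x4 ≥ 25.7   (metabolisable energy)
  2.8x1 + 0.7x2 + 1.4x3 + 1.1x4 ≥ 6.4   (calcium)
  493x1 + 140x2 + 37x3 + 139x4 ≥ 951   (crude protein)
  x1, x2, x3, x4 ≥ 0.
The cheapest feasible vertex uses only soybean meal, oat hulls, barley bran; rice bran is not used. Binding constraints: metabolisable energy, calcium, crude protein.
Optimal quantities: soybean meal = 1.824 kg, oat hulls = 0.7974 kg, barley bran = 0.1608 kg.
Total cost: 0.41·1.824 + 0.06·0.7974 + 0.13·0.1608 = 0.81659.

R0.817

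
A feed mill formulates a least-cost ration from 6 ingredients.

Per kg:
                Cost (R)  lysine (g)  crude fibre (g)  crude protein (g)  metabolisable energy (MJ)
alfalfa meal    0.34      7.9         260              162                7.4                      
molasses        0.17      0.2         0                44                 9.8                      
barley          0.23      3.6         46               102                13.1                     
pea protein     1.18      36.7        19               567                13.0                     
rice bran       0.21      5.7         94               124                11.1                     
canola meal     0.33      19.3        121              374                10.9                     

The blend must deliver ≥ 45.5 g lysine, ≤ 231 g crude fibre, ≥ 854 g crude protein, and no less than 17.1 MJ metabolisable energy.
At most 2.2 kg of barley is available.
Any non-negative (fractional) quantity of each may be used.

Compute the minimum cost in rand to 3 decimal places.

R0.941

Let x1 = kg of alfalfa meal, x2 = kg of molasses, x3 = kg of barley, x4 = kg of pea protein, x5 = kg of rice bran, x6 = kg of canola meal.
Minimize 0.34x1 + 0.17x2 + 0.23x3 + 1.18x4 + 0.21x5 + 0.33x6 subject to:
  7.9x1 + 0.2x2 + 3.6x3 + 36.7x4 + 5.7x5 + 19.3x6 ≥ 45.5   (lysine)
  260x1 + 46x3 + 19x4 + 94x5 + 121x6 ≤ 231   (crude fibre)
  162x1 + 44x2 + 102x3 + 567x4 + 124x5 + 374x6 ≥ 854   (crude protein)
  7.4x1 + 9.8x2 + 13.1x3 + 13x4 + 11.1x5 + 10.9x6 ≥ 17.1   (metabolisable energy)
  x3 ≤ 2.2
  x1, x2, x3, x4, x5, x6 ≥ 0.
At the optimum only pea protein, canola meal are positive (alfalfa meal, molasses, barley, rice bran = 0). Binding constraints: crude fibre and crude protein.
Optimal quantities: pea protein = 0.2754 kg, canola meal = 1.866 kg.
Total cost: 1.18·0.2754 + 0.33·1.866 = 0.94075.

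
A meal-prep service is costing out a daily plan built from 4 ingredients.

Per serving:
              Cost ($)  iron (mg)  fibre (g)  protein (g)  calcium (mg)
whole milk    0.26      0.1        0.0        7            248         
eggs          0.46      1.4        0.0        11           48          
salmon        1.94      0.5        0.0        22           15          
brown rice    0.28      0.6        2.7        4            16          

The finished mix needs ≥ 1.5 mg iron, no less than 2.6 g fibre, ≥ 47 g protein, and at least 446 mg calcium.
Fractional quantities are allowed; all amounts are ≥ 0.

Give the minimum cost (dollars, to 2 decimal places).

$1.88

Let x1 = servings of whole milk, x2 = servings of eggs, x3 = servings of salmon, x4 = servings of brown rice.
Minimize 0.26x1 + 0.46x2 + 1.94x3 + 0.28x4 subject to:
  0.1x1 + 1.4x2 + 0.5x3 + 0.6x4 ≥ 1.5   (iron)
  2.7x4 ≥ 2.6   (fibre)
  7x1 + 11x2 + 22x3 + 4x4 ≥ 47   (protein)
  248x1 + 48x2 + 15x3 + 16x4 ≥ 446   (calcium)
  x1, x2, x3, x4 ≥ 0.
At the optimum only whole milk, eggs, brown rice are positive (salmon = 0). The iron, fibre, protein requirements are met with equality.
Solving gives x1 = 5.777, x2 = 0.2461, x4 = 0.963.
Hence cost = 0.26·5.777 + 0.46·0.2461 + 0.28·0.963 = $1.8849.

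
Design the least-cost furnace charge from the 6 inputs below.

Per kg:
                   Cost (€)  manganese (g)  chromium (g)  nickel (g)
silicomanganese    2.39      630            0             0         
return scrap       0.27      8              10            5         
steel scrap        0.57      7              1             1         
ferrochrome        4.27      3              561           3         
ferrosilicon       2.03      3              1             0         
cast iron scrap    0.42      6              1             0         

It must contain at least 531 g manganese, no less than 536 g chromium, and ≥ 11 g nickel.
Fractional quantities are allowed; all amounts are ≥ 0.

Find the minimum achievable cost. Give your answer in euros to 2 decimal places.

€6.35

Let x1 = kg of silicomanganese, x2 = kg of return scrap, x3 = kg of steel scrap, x4 = kg of ferrochrome, x5 = kg of ferrosilicon, x6 = kg of cast iron scrap.
Minimise 2.39x1 + 0.27x2 + 0.57x3 + 4.27x4 + 2.03x5 + 0.42x6 s.t.:
  630x1 + 8x2 + 7x3 + 3x4 + 3x5 + 6x6 ≥ 531   (manganese)
  10x2 + 1x3 + 561x4 + 1x5 + 1x6 ≥ 536   (chromium)
  5x2 + 1x3 + 3x4 ≥ 11   (nickel)
  x1, x2, x3, x4, x5, x6 ≥ 0.
The optimal basis is {silicomanganese, return scrap, ferrochrome}; steel scrap, ferrosilicon, cast iron scrap drop out. Binding constraints: manganese, chromium, nickel.
Optimal quantities: silicomanganese = 0.8176 kg, return scrap = 1.644 kg, ferrochrome = 0.9261 kg.
Objective = 2.39·0.8176 + 0.27·1.644 + 4.27·0.9261 = 6.3524.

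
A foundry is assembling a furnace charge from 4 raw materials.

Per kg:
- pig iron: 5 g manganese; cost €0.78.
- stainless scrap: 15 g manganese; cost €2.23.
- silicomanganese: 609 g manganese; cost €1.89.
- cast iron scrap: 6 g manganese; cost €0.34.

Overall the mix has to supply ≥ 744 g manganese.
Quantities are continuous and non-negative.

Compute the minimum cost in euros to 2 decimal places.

Let x1 = kg of pig iron, x2 = kg of stainless scrap, x3 = kg of silicomanganese, x4 = kg of cast iron scrap.
Minimise 0.78x1 + 2.23x2 + 1.89x3 + 0.34x4 subject to:
  5x1 + 15x2 + 609x3 + 6x4 ≥ 744   (manganese)
  x1, x2, x3, x4 ≥ 0.
At the optimum only silicomanganese is positive (pig iron, stainless scrap, cast iron scrap = 0). Binding constraint: manganese.
So silicomanganese = 1.222 kg.
Cost = 1.89·1.222 = 2.3096.

€2.31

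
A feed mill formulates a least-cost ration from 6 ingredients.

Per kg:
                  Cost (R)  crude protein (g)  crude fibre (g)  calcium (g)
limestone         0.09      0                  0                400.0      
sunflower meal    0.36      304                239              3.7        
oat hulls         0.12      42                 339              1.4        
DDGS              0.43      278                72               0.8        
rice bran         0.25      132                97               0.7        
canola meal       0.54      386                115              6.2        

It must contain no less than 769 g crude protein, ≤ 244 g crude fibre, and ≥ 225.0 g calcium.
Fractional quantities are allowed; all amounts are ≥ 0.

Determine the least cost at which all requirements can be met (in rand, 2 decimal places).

R1.12

This is a linear program. Let x1 = kg of limestone, x2 = kg of sunflower meal, x3 = kg of oat hulls, x4 = kg of DDGS, x5 = kg of rice bran, x6 = kg of canola meal.
min 0.09x1 + 0.36x2 + 0.12x3 + 0.43x4 + 0.25x5 + 0.54x6 with:
  304x2 + 42x3 + 278x4 + 132x5 + 386x6 ≥ 769   (crude protein)
  239x2 + 339x3 + 72x4 + 97x5 + 115x6 ≤ 244   (crude fibre)
  400x1 + 3.7x2 + 1.4x3 + 0.8x4 + 0.7x5 + 6.2x6 ≥ 225   (calcium)
  x1, x2, x3, x4, x5, x6 ≥ 0.
At the optimum only limestone, sunflower meal, canola meal are positive (oat hulls, DDGS, rice bran = 0). Binding constraints: crude protein, crude fibre, calcium.
So limestone = 0.5319 kg, sunflower meal = 0.1003 kg, canola meal = 1.913 kg.
Hence cost = 0.09·0.5319 + 0.36·0.1003 + 0.54·1.913 = R1.1170.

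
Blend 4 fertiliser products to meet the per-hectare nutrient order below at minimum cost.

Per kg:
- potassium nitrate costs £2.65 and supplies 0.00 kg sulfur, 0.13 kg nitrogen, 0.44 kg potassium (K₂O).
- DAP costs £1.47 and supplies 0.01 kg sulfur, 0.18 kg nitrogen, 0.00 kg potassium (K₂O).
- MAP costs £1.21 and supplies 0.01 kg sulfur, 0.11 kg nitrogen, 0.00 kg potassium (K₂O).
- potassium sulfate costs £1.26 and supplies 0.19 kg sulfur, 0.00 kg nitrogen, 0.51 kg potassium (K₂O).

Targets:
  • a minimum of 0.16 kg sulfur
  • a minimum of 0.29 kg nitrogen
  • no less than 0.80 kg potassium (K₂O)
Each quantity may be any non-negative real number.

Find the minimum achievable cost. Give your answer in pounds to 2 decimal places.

£4.34

Let x1 = kg of potassium nitrate, x2 = kg of DAP, x3 = kg of MAP, x4 = kg of potassium sulfate.
Minimise 2.65x1 + 1.47x2 + 1.21x3 + 1.26x4 s.t.:
  0.01x2 + 0.01x3 + 0.19x4 ≥ 0.16   (sulfur)
  0.13x1 + 0.18x2 + 0.11x3 ≥ 0.29   (nitrogen)
  0.44x1 + 0.51x4 ≥ 0.8   (potassium (K₂O))
  x1, x2, x3, x4 ≥ 0.
The optimal basis is {DAP, potassium sulfate}; potassium nitrate, MAP drop out. There the nitrogen and potassium (K₂O) constraints are tight.
That vertex is x2 = 1.6111, x4 = 1.5686.
Hence cost = 1.47·1.6111 + 1.26·1.5686 = £4.3448.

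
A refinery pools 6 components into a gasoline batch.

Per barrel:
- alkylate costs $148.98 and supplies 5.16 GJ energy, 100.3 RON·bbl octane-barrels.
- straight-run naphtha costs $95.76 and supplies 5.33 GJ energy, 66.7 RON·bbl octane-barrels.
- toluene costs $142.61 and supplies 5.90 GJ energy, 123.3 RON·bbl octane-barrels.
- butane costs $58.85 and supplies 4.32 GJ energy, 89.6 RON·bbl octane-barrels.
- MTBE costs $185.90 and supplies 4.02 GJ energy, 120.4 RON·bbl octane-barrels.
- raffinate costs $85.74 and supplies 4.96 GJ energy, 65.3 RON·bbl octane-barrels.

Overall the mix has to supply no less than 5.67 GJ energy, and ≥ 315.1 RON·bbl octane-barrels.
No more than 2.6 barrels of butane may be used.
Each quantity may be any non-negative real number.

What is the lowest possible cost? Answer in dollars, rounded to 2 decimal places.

Let x1 = barrels of alkylate, x2 = barrels of straight-run naphtha, x3 = barrels of toluene, x4 = barrels of butane, x5 = barrels of MTBE, x6 = barrels of raffinate.
min 148.98x1 + 95.76x2 + 142.61x3 + 58.85x4 + 185.9x5 + 85.74x6 with:
  5.16x1 + 5.33x2 + 5.9x3 + 4.32x4 + 4.02x5 + 4.96x6 ≥ 5.67   (energy)
  100.3x1 + 66.7x2 + 123.3x3 + 89.6x4 + 120.4x5 + 65.3x6 ≥ 315.1   (octane-barrels)
  x4 ≤ 2.6
  x1, x2, x3, x4, x5, x6 ≥ 0.
The cheapest feasible vertex uses only toluene, butane; alkylate, straight-run naphtha, MTBE, raffinate are not used. The octane-barrels and the butane cap requirements are met with equality.
Solving gives x3 = 0.66618, x4 = 2.6.
Total cost: 142.61·0.66618 + 58.85·2.6 = 248.0139.

$248.01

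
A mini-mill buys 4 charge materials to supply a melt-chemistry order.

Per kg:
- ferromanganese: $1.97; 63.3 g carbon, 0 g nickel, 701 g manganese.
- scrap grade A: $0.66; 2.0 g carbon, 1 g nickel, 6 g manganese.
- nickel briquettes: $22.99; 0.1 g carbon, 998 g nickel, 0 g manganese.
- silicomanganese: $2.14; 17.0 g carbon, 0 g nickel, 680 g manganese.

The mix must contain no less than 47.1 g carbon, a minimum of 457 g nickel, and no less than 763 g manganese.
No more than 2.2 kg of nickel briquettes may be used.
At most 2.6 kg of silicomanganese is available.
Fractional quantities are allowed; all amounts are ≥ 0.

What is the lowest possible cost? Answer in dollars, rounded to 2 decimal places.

Set it up as a linear program. Let x1 = kg of ferromanganese, x2 = kg of scrap grade A, x3 = kg of nickel briquettes, x4 = kg of silicomanganese.
Minimise 1.97x1 + 0.66x2 + 22.99x3 + 2.14x4 s.t.:
  63.3x1 + 2x2 + 0.1x3 + 17x4 ≥ 47.1   (carbon)
  1x2 + 998x3 ≥ 457   (nickel)
  701x1 + 6x2 + 680x4 ≥ 763   (manganese)
  x3 ≤ 2.2
  x4 ≤ 2.6
  x1, x2, x3, x4 ≥ 0.
The minimum-cost mix takes nothing from scrap grade A, silicomanganese — only ferromanganese, nickel briquettes. Binding constraints: nickel and manganese.
So ferromanganese = 1.088 kg, nickel briquettes = 0.4579 kg.
Total cost: 1.97·1.088 + 22.99·0.4579 = 12.6705.

$12.67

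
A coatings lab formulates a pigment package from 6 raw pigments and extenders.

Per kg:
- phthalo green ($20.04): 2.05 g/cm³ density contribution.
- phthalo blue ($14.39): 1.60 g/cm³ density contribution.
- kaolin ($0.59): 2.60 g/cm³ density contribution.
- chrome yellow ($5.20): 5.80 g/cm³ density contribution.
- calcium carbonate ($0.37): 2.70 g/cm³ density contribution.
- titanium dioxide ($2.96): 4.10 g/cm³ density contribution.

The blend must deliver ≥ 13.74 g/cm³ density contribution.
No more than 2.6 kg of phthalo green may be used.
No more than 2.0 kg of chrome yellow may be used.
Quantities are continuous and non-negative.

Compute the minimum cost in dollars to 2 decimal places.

$1.88

Set it up as a linear program. Let x1 = kg of phthalo green, x2 = kg of phthalo blue, x3 = kg of kaolin, x4 = kg of chrome yellow, x5 = kg of calcium carbonate, x6 = kg of titanium dioxide.
Minimise 20.04x1 + 14.39x2 + 0.59x3 + 5.2x4 + 0.37x5 + 2.96x6 subject to:
  2.05x1 + 1.6x2 + 2.6x3 + 5.8x4 + 2.7x5 + 4.1x6 ≥ 13.74   (density contribution)
  x1 ≤ 2.6
  x4 ≤ 2
  x1, x2, x3, x4, x5, x6 ≥ 0.
The cheapest feasible vertex uses only calcium carbonate; phthalo green, phthalo blue, kaolin, chrome yellow, titanium dioxide are not used. The density contribution requirement is met with equality.
So calcium carbonate = 5.089 kg.
Total cost: 0.37·5.089 = 1.8829.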